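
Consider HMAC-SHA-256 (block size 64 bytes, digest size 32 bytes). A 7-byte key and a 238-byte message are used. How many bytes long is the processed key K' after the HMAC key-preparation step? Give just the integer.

64

Key is 7 ≤ 64 bytes, zero-padded: |K'| = 64.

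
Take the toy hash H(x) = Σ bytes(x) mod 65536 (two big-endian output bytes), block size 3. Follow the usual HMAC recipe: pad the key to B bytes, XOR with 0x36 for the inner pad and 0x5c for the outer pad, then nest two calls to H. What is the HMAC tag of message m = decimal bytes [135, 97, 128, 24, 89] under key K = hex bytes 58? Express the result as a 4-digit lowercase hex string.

Key hex bytes 58 is 1 byte ≤ B = 3; zero-pad to 3 bytes: K' = 58 00 00.
K' ⊕ ipad = 6e 36 36.  K' ⊕ opad = 04 5c 5c.
Inner input = (K'⊕ipad) ∥ m = 6e 36 36 ∥ 87 61 80 18 59.
Inner hash: sum = 110+54+54+135+97+128+24+89 = 691 → 02 b3.
Outer input = (K'⊕opad) ∥ inner = 04 5c 5c ∥ 02 b3.
Outer hash (tag): sum = 4+92+92+2+179 = 369 → 01 71.

0171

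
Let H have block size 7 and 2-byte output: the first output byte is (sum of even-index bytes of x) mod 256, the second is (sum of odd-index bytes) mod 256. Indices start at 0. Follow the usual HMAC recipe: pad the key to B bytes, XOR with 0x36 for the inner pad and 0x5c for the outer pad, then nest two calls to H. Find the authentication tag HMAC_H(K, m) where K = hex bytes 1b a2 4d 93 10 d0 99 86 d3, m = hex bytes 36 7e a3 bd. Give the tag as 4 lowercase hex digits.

Key hex bytes 1b a2 4d 93 10 d0 99 86 d3 is 9 bytes > B = 7, so hash it first: H(key) = e4 8b, then zero-pad to 7 bytes: K' = e4 8b 00 00 00 00 00.
K' ⊕ ipad = d2 bd 36 36 36 36 36.  K' ⊕ opad = b8 d7 5c 5c 5c 5c 5c.
Inner input = (K'⊕ipad) ∥ m = d2 bd 36 36 36 36 36 ∥ 36 7e a3 bd.
Inner hash: even-index sum = 687 mod 256 = 175; odd-index sum = 514 mod 256 = 2 → af 02.
Outer input = (K'⊕opad) ∥ inner = b8 d7 5c 5c 5c 5c 5c ∥ af 02.
Outer hash (tag): even-index sum = 462 mod 256 = 206; odd-index sum = 574 mod 256 = 62 → ce 3e.

ce3e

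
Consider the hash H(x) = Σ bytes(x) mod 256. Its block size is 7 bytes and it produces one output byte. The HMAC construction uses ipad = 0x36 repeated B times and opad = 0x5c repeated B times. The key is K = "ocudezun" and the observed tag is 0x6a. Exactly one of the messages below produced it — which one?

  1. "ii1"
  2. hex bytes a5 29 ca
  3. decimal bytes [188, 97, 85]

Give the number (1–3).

3

Key "ocudezun" = 6f 63 75 64 65 7a 75 6e is 8 bytes > B = 7, so hash it first: H(key) = 6d, then zero-pad to 7 bytes: K' = 6d 00 00 00 00 00 00.
K' ⊕ ipad = 5b 36 36 36 36 36 36; K' ⊕ opad = 31 5c 5c 5c 5c 5c 5c.
m1: inner = H(5b 36 36 36 36 36 36 69 69 31) = a2; tag = H(31 5c 5c 5c 5c 5c 5c a2) = fb
m2: inner = H(5b 36 36 36 36 36 36 a5 29 ca) = 37; tag = H(31 5c 5c 5c 5c 5c 5c 37) = 90
m3: inner = H(5b 36 36 36 36 36 36 bc 61 55) = 11; tag = H(31 5c 5c 5c 5c 5c 5c 11) = 6a ← matches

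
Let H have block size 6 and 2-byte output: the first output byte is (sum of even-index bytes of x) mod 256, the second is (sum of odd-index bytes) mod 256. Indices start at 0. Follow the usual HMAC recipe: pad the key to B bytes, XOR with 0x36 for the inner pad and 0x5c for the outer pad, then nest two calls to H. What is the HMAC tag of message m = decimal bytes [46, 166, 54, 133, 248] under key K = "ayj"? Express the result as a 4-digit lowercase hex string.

Key "ayj" = 61 79 6a is 3 bytes ≤ B = 6; zero-pad to 6 bytes: K' = 61 79 6a 00 00 00.
K' ⊕ ipad = 57 4f 5c 36 36 36.  K' ⊕ opad = 3d 25 36 5c 5c 5c.
Inner input = (K'⊕ipad) ∥ m = 57 4f 5c 36 36 36 ∥ 2e a6 36 85 f8.
Inner hash: even-index sum = 581 mod 256 = 69; odd-index sum = 486 mod 256 = 230 → 45 e6.
Outer input = (K'⊕opad) ∥ inner = 3d 25 36 5c 5c 5c ∥ 45 e6.
Outer hash (tag): even-index sum = 276 mod 256 = 20; odd-index sum = 451 mod 256 = 195 → 14 c3.

14c3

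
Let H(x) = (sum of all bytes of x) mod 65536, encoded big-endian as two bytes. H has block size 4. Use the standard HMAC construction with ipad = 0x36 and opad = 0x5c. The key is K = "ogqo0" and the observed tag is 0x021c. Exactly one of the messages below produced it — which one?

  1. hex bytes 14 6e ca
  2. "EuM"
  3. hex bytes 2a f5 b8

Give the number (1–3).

3

Key "ogqo0" = 6f 67 71 6f 30 is 5 bytes > B = 4, so hash it first: H(key) = 01 e6, then zero-pad to 4 bytes: K' = 01 e6 00 00.
K' ⊕ ipad = 37 d0 36 36; K' ⊕ opad = 5d ba 5c 5c.
m1: inner = H(37 d0 36 36 14 6e ca) = 02 bf; tag = H(5d ba 5c 5c 02 bf) = 0290
m2: inner = H(37 d0 36 36 45 75 4d) = 02 7a; tag = H(5d ba 5c 5c 02 7a) = 024b
m3: inner = H(37 d0 36 36 2a f5 b8) = 03 4a; tag = H(5d ba 5c 5c 03 4a) = 021c ← matches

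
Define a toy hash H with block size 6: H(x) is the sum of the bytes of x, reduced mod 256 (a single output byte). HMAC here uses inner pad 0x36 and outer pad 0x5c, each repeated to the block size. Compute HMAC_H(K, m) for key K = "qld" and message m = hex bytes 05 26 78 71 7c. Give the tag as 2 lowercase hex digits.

ce

Key "qld" = 71 6c 64 is 3 bytes ≤ B = 6; zero-pad to 6 bytes: K' = 71 6c 64 00 00 00.
K' ⊕ ipad = 47 5a 52 36 36 36.  K' ⊕ opad = 2d 30 38 5c 5c 5c.
Inner input = (K'⊕ipad) ∥ m = 47 5a 52 36 36 36 ∥ 05 26 78 71 7c.
Inner hash: sum = 71+90+82+54+54+54+5+38+120+113+124 = 805; mod 256 = 37 → 25.
Outer input = (K'⊕opad) ∥ inner = 2d 30 38 5c 5c 5c ∥ 25.
Outer hash (tag): sum = 45+48+56+92+92+92+37 = 462; mod 256 = 206 → ce.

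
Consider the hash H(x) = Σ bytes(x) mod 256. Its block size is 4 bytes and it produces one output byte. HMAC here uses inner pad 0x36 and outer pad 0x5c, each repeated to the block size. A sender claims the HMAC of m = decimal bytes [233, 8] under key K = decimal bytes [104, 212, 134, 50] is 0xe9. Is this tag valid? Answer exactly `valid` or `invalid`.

valid

Key decimal bytes [104, 212, 134, 50] = 68 d4 86 32 is exactly B = 4 bytes: K' = 68 d4 86 32.
K' ⊕ ipad = 5e e2 b0 04; K' ⊕ opad = 34 88 da 6e.
Inner hash: sum = 94+226+176+4+233+8 = 741; mod 256 = 229 → e5.
Outer hash (recomputed tag): sum = 52+136+218+110+229 = 745; mod 256 = 233 → e9.
Recomputed tag = e9; claimed = e9 → match.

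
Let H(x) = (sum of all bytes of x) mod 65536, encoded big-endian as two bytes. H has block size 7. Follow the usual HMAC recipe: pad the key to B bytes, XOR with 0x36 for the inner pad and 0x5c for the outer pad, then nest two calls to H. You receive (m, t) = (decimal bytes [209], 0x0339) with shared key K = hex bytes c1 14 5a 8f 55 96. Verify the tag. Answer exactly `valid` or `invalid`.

Key hex bytes c1 14 5a 8f 55 96 is 6 bytes ≤ B = 7; zero-pad to 7 bytes: K' = c1 14 5a 8f 55 96 00.
K' ⊕ ipad = f7 22 6c b9 63 a0 36; K' ⊕ opad = 9d 48 06 d3 09 ca 5c.
Inner hash: sum = 247+34+108+185+99+160+54+209 = 1096 → 04 48.
Outer hash (recomputed tag): sum = 157+72+6+211+9+202+92+4+72 = 825 → 03 39.
Recomputed tag = 0339; claimed = 0339 → match.

valid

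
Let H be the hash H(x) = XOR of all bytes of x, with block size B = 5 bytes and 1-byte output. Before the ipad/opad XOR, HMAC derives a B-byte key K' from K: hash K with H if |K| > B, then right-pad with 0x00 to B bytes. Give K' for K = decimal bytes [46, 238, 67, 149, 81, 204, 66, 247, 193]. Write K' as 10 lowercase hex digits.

|K| = 9 > B = 5, so first hash the key.
H(K): XOR 2e⊕ee⊕43⊕95⊕51⊕cc⊕42⊕f7⊕c1 = ff.
Zero-pad H(K) = ff to 5 bytes: K' = ff 00 00 00 00.

ff00000000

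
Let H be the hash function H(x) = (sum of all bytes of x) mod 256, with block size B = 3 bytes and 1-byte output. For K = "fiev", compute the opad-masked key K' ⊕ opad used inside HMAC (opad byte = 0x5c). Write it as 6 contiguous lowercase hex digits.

Key "fiev" = 66 69 65 76 is 4 bytes > B = 3, so hash it first: H(key) = aa, then zero-pad to 3 bytes: K' = aa 00 00.
XOR each byte with 0x5c: aa⊕5c=f6, 00⊕5c=5c, 00⊕5c=5c.

f65c5c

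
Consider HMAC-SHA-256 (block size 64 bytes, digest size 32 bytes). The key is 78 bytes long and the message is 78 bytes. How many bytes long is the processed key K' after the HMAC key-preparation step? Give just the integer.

Key is 78 > 64 bytes, so it is hashed to 32 bytes then zero-padded to 64: |K'| = 64.

64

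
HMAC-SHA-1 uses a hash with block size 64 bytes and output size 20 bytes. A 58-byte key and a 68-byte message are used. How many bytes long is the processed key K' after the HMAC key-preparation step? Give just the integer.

Key is 58 ≤ 64 bytes, zero-padded: |K'| = 64.

64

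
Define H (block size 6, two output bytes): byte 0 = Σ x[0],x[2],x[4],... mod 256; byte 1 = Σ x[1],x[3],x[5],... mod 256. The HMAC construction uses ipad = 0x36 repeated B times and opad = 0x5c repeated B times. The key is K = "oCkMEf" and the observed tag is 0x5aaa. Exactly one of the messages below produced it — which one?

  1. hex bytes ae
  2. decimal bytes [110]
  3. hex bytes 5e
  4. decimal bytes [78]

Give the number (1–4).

1

Key "oCkMEf" = 6f 43 6b 4d 45 66 is exactly B = 6 bytes: K' = 6f 43 6b 4d 45 66.
K' ⊕ ipad = 59 75 5d 7b 73 50; K' ⊕ opad = 33 1f 37 11 19 3a.
m1: inner = H(59 75 5d 7b 73 50 ae) = d7 40; tag = H(33 1f 37 11 19 3a d7 40) = 5aaa ← matches
m2: inner = H(59 75 5d 7b 73 50 6e) = 97 40; tag = H(33 1f 37 11 19 3a 97 40) = 1aaa
m3: inner = H(59 75 5d 7b 73 50 5e) = 87 40; tag = H(33 1f 37 11 19 3a 87 40) = 0aaa
m4: inner = H(59 75 5d 7b 73 50 4e) = 77 40; tag = H(33 1f 37 11 19 3a 77 40) = faaa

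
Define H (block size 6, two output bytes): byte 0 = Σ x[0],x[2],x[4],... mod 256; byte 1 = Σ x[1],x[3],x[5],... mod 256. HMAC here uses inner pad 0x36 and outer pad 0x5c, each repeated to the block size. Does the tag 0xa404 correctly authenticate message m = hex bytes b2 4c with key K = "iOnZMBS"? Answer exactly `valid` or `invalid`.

Key "iOnZMBS" = 69 4f 6e 5a 4d 42 53 is 7 bytes > B = 6, so hash it first: H(key) = 77 eb, then zero-pad to 6 bytes: K' = 77 eb 00 00 00 00.
K' ⊕ ipad = 41 dd 36 36 36 36; K' ⊕ opad = 2b b7 5c 5c 5c 5c.
Inner hash: even-index sum = 351 mod 256 = 95; odd-index sum = 405 mod 256 = 149 → 5f 95.
Outer hash (recomputed tag): even-index sum = 322 mod 256 = 66; odd-index sum = 516 mod 256 = 4 → 42 04.
Recomputed tag = 4204; claimed = a404 → mismatch.

invalid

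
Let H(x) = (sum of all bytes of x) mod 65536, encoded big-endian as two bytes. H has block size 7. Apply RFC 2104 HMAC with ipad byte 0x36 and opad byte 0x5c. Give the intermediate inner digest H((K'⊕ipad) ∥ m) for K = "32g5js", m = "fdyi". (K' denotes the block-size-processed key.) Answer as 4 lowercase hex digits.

Key "32g5js" = 33 32 67 35 6a 73 is 6 bytes ≤ B = 7; zero-pad to 7 bytes: K' = 33 32 67 35 6a 73 00.
K' ⊕ ipad = 05 04 51 03 5c 45 36.
Inner input = 05 04 51 03 5c 45 36 ∥ 66 64 79 69.
Inner hash: sum = 5+4+81+3+92+69+54+102+100+121+105 = 736 → 02 e0.

02e0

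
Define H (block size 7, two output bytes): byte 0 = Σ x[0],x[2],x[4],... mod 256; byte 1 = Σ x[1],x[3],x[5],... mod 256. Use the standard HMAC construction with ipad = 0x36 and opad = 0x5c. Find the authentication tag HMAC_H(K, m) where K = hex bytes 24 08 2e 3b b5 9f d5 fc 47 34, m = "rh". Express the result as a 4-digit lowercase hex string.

Key hex bytes 24 08 2e 3b b5 9f d5 fc 47 34 is 10 bytes > B = 7, so hash it first: H(key) = 23 12, then zero-pad to 7 bytes: K' = 23 12 00 00 00 00 00.
K' ⊕ ipad = 15 24 36 36 36 36 36.  K' ⊕ opad = 7f 4e 5c 5c 5c 5c 5c.
Inner input = (K'⊕ipad) ∥ m = 15 24 36 36 36 36 36 ∥ 72 68.
Inner hash: even-index sum = 287 mod 256 = 31; odd-index sum = 258 mod 256 = 2 → 1f 02.
Outer input = (K'⊕opad) ∥ inner = 7f 4e 5c 5c 5c 5c 5c ∥ 1f 02.
Outer hash (tag): even-index sum = 405 mod 256 = 149; odd-index sum = 293 mod 256 = 37 → 95 25.

9525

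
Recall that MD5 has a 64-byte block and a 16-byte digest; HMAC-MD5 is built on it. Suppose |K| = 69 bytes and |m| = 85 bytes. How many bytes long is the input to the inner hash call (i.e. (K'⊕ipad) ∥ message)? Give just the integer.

Key is 69 > 64 bytes, so it is hashed to 16 bytes then zero-padded to 64: |K'| = 64.
Inner input = (K'⊕ipad) ∥ m → 64 + 85 = 149 bytes.

149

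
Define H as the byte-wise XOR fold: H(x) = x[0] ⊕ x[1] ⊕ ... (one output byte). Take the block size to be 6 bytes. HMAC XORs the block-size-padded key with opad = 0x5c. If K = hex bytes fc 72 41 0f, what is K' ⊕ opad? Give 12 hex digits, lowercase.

Key hex bytes fc 72 41 0f is 4 bytes ≤ B = 6; zero-pad to 6 bytes: K' = fc 72 41 0f 00 00.
XOR each byte with 0x5c: fc⊕5c=a0, 72⊕5c=2e, 41⊕5c=1d, 0f⊕5c=53, 00⊕5c=5c, 00⊕5c=5c.

a02e1d535c5c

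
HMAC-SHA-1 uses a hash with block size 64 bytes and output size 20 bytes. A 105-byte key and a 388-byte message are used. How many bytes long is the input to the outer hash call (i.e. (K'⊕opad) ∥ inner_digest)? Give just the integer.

Key is 105 > 64 bytes, so it is hashed to 20 bytes then zero-padded to 64: |K'| = 64.
Outer input = (K'⊕opad) ∥ H(inner) → 64 + 20 = 84 bytes.

84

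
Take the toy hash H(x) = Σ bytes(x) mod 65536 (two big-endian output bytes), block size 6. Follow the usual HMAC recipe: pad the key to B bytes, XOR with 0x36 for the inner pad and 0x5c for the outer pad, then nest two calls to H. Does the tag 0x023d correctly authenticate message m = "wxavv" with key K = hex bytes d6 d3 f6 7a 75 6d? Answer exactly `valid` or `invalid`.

Key hex bytes d6 d3 f6 7a 75 6d is exactly B = 6 bytes: K' = d6 d3 f6 7a 75 6d.
K' ⊕ ipad = e0 e5 c0 4c 43 5b; K' ⊕ opad = 8a 8f aa 26 29 31.
Inner hash: sum = 224+229+192+76+67+91+119+120+97+118+118 = 1451 → 05 ab.
Outer hash (recomputed tag): sum = 138+143+170+38+41+49+5+171 = 755 → 02 f3.
Recomputed tag = 02f3; claimed = 023d → mismatch.

invalid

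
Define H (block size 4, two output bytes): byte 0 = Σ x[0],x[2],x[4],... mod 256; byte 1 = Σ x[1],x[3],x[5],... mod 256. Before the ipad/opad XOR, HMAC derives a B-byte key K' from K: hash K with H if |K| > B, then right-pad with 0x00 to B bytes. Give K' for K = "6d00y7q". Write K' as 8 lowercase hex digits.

|K| = 7 > B = 4, so first hash the key.
H(K): even-index sum = 336 mod 256 = 80; odd-index sum = 203 mod 256 = 203 → 50 cb.
Zero-pad H(K) = 50 cb to 4 bytes: K' = 50 cb 00 00.

50cb0000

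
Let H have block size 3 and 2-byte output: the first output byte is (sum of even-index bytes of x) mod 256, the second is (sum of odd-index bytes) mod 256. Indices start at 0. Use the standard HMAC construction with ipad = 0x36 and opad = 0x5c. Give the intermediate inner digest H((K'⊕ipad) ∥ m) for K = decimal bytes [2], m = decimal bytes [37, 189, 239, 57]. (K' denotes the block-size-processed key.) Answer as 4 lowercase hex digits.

Key decimal bytes [2] = 02 is 1 byte ≤ B = 3; zero-pad to 3 bytes: K' = 02 00 00.
K' ⊕ ipad = 34 36 36.
Inner input = 34 36 36 ∥ 25 bd ef 39.
Inner hash: even-index sum = 352 mod 256 = 96; odd-index sum = 330 mod 256 = 74 → 60 4a.

604a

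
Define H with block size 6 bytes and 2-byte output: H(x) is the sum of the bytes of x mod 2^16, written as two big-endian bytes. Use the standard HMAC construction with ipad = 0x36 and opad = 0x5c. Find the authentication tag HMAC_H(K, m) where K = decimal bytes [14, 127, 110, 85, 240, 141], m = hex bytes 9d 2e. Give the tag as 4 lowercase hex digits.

02b8

Key decimal bytes [14, 127, 110, 85, 240, 141] = 0e 7f 6e 55 f0 8d is exactly B = 6 bytes: K' = 0e 7f 6e 55 f0 8d.
K' ⊕ ipad = 38 49 58 63 c6 bb.  K' ⊕ opad = 52 23 32 09 ac d1.
Inner input = (K'⊕ipad) ∥ m = 38 49 58 63 c6 bb ∥ 9d 2e.
Inner hash: sum = 56+73+88+99+198+187+157+46 = 904 → 03 88.
Outer input = (K'⊕opad) ∥ inner = 52 23 32 09 ac d1 ∥ 03 88.
Outer hash (tag): sum = 82+35+50+9+172+209+3+136 = 696 → 02 b8.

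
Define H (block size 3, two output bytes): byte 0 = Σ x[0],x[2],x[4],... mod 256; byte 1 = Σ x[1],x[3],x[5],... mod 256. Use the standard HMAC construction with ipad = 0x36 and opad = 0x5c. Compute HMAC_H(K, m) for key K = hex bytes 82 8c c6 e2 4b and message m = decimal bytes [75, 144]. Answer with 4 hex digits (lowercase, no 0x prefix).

ce9d

Key hex bytes 82 8c c6 e2 4b is 5 bytes > B = 3, so hash it first: H(key) = 93 6e, then zero-pad to 3 bytes: K' = 93 6e 00.
K' ⊕ ipad = a5 58 36.  K' ⊕ opad = cf 32 5c.
Inner input = (K'⊕ipad) ∥ m = a5 58 36 ∥ 4b 90.
Inner hash: even-index sum = 363 mod 256 = 107; odd-index sum = 163 mod 256 = 163 → 6b a3.
Outer input = (K'⊕opad) ∥ inner = cf 32 5c ∥ 6b a3.
Outer hash (tag): even-index sum = 462 mod 256 = 206; odd-index sum = 157 mod 256 = 157 → ce 9d.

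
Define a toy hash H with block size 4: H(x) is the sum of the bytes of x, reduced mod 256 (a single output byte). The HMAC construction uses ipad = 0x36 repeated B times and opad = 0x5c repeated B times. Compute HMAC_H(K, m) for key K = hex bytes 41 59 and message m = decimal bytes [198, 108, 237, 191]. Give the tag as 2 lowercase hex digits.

0a

Key hex bytes 41 59 is 2 bytes ≤ B = 4; zero-pad to 4 bytes: K' = 41 59 00 00.
K' ⊕ ipad = 77 6f 36 36.  K' ⊕ opad = 1d 05 5c 5c.
Inner input = (K'⊕ipad) ∥ m = 77 6f 36 36 ∥ c6 6c ed bf.
Inner hash: sum = 119+111+54+54+198+108+237+191 = 1072; mod 256 = 48 → 30.
Outer input = (K'⊕opad) ∥ inner = 1d 05 5c 5c ∥ 30.
Outer hash (tag): sum = 29+5+92+92+48 = 266; mod 256 = 10 → 0a.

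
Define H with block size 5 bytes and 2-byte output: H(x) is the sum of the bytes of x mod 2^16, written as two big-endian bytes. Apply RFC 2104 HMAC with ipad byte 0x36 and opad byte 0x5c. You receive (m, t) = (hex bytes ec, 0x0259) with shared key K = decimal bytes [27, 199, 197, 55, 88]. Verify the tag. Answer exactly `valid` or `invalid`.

valid

Key decimal bytes [27, 199, 197, 55, 88] = 1b c7 c5 37 58 is exactly B = 5 bytes: K' = 1b c7 c5 37 58.
K' ⊕ ipad = 2d f1 f3 01 6e; K' ⊕ opad = 47 9b 99 6b 04.
Inner hash: sum = 45+241+243+1+110+236 = 876 → 03 6c.
Outer hash (recomputed tag): sum = 71+155+153+107+4+3+108 = 601 → 02 59.
Recomputed tag = 0259; claimed = 0259 → match.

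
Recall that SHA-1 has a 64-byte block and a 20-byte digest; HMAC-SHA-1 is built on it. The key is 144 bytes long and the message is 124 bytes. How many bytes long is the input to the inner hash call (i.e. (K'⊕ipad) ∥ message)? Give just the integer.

188

Key is 144 > 64 bytes, so it is hashed to 20 bytes then zero-padded to 64: |K'| = 64.
Inner input = (K'⊕ipad) ∥ m → 64 + 124 = 188 bytes.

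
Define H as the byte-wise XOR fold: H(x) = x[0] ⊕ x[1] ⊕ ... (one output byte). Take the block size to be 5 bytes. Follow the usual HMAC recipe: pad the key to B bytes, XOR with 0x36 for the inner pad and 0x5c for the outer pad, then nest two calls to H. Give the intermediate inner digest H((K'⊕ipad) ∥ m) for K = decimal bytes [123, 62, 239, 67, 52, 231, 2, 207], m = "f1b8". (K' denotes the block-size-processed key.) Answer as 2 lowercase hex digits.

cc

Key decimal bytes [123, 62, 239, 67, 52, 231, 2, 207] = 7b 3e ef 43 34 e7 02 cf is 8 bytes > B = 5, so hash it first: H(key) = f7, then zero-pad to 5 bytes: K' = f7 00 00 00 00.
K' ⊕ ipad = c1 36 36 36 36.
Inner input = c1 36 36 36 36 ∥ 66 31 62 38.
Inner hash: XOR c1⊕36⊕36⊕36⊕36⊕66⊕31⊕62⊕38 = cc.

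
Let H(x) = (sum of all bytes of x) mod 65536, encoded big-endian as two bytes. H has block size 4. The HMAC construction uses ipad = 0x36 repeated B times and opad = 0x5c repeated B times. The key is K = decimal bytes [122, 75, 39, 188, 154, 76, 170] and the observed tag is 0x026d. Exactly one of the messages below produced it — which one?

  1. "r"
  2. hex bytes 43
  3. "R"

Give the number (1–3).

Key decimal bytes [122, 75, 39, 188, 154, 76, 170] = 7a 4b 27 bc 9a 4c aa is 7 bytes > B = 4, so hash it first: H(key) = 03 38, then zero-pad to 4 bytes: K' = 03 38 00 00.
K' ⊕ ipad = 35 0e 36 36; K' ⊕ opad = 5f 64 5c 5c.
m1: inner = H(35 0e 36 36 72) = 01 21; tag = H(5f 64 5c 5c 01 21) = 019d
m2: inner = H(35 0e 36 36 43) = 00 f2; tag = H(5f 64 5c 5c 00 f2) = 026d ← matches
m3: inner = H(35 0e 36 36 52) = 01 01; tag = H(5f 64 5c 5c 01 01) = 017d

2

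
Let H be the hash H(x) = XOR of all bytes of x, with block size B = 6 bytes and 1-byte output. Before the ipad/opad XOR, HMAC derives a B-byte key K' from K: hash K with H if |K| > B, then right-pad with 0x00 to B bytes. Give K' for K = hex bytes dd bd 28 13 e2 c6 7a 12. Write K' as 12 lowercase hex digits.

|K| = 8 > B = 6, so first hash the key.
H(K): XOR dd⊕bd⊕28⊕13⊕e2⊕c6⊕7a⊕12 = 17.
Zero-pad H(K) = 17 to 6 bytes: K' = 17 00 00 00 00 00.

170000000000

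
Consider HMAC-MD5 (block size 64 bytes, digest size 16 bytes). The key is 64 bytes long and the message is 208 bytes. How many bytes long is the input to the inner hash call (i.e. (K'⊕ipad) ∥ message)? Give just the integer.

272

Key is 64 ≤ 64 bytes, zero-padded: |K'| = 64.
Inner input = (K'⊕ipad) ∥ m → 64 + 208 = 272 bytes.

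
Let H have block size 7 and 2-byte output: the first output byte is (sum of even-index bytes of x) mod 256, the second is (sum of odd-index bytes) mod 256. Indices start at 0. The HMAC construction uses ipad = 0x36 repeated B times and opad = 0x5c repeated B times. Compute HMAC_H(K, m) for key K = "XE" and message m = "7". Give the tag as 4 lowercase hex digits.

Key "XE" = 58 45 is 2 bytes ≤ B = 7; zero-pad to 7 bytes: K' = 58 45 00 00 00 00 00.
K' ⊕ ipad = 6e 73 36 36 36 36 36.  K' ⊕ opad = 04 19 5c 5c 5c 5c 5c.
Inner input = (K'⊕ipad) ∥ m = 6e 73 36 36 36 36 36 ∥ 37.
Inner hash: even-index sum = 272 mod 256 = 16; odd-index sum = 278 mod 256 = 22 → 10 16.
Outer input = (K'⊕opad) ∥ inner = 04 19 5c 5c 5c 5c 5c ∥ 10 16.
Outer hash (tag): even-index sum = 302 mod 256 = 46; odd-index sum = 225 mod 256 = 225 → 2e e1.

2ee1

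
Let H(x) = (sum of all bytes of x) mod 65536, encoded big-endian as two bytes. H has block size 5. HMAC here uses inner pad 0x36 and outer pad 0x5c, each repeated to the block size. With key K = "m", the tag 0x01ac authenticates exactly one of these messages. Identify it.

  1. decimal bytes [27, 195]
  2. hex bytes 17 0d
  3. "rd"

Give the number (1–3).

Key "m" = 6d is 1 byte ≤ B = 5; zero-pad to 5 bytes: K' = 6d 00 00 00 00.
K' ⊕ ipad = 5b 36 36 36 36; K' ⊕ opad = 31 5c 5c 5c 5c.
m1: inner = H(5b 36 36 36 36 1b c3) = 02 11; tag = H(31 5c 5c 5c 5c 02 11) = 01b4
m2: inner = H(5b 36 36 36 36 17 0d) = 01 57; tag = H(31 5c 5c 5c 5c 01 57) = 01f9
m3: inner = H(5b 36 36 36 36 72 64) = 02 09; tag = H(31 5c 5c 5c 5c 02 09) = 01ac ← matches

3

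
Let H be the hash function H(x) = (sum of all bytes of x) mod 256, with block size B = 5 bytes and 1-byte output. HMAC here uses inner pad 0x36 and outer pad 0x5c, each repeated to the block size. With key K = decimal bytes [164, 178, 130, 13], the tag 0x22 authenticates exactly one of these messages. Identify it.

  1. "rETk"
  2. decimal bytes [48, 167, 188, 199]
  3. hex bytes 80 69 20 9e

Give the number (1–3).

1

Key decimal bytes [164, 178, 130, 13] = a4 b2 82 0d is 4 bytes ≤ B = 5; zero-pad to 5 bytes: K' = a4 b2 82 0d 00.
K' ⊕ ipad = 92 84 b4 3b 36; K' ⊕ opad = f8 ee de 51 5c.
m1: inner = H(92 84 b4 3b 36 72 45 54 6b) = b1; tag = H(f8 ee de 51 5c b1) = 22 ← matches
m2: inner = H(92 84 b4 3b 36 30 a7 bc c7) = 95; tag = H(f8 ee de 51 5c 95) = 06
m3: inner = H(92 84 b4 3b 36 80 69 20 9e) = e2; tag = H(f8 ee de 51 5c e2) = 53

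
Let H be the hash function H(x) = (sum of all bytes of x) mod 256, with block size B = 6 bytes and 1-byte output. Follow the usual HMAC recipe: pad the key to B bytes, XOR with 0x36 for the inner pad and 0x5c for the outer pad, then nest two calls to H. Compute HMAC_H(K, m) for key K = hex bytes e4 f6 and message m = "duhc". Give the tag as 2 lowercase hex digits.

e0

Key hex bytes e4 f6 is 2 bytes ≤ B = 6; zero-pad to 6 bytes: K' = e4 f6 00 00 00 00.
K' ⊕ ipad = d2 c0 36 36 36 36.  K' ⊕ opad = b8 aa 5c 5c 5c 5c.
Inner input = (K'⊕ipad) ∥ m = d2 c0 36 36 36 36 ∥ 64 75 68 63.
Inner hash: sum = 210+192+54+54+54+54+100+117+104+99 = 1038; mod 256 = 14 → 0e.
Outer input = (K'⊕opad) ∥ inner = b8 aa 5c 5c 5c 5c ∥ 0e.
Outer hash (tag): sum = 184+170+92+92+92+92+14 = 736; mod 256 = 224 → e0.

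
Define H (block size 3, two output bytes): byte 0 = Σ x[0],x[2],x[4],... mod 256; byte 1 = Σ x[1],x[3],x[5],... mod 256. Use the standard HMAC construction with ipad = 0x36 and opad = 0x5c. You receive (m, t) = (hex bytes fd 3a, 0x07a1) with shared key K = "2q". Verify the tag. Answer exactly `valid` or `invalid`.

Key "2q" = 32 71 is 2 bytes ≤ B = 3; zero-pad to 3 bytes: K' = 32 71 00.
K' ⊕ ipad = 04 47 36; K' ⊕ opad = 6e 2d 5c.
Inner hash: even-index sum = 116 mod 256 = 116; odd-index sum = 324 mod 256 = 68 → 74 44.
Outer hash (recomputed tag): even-index sum = 270 mod 256 = 14; odd-index sum = 161 mod 256 = 161 → 0e a1.
Recomputed tag = 0ea1; claimed = 07a1 → mismatch.

invalid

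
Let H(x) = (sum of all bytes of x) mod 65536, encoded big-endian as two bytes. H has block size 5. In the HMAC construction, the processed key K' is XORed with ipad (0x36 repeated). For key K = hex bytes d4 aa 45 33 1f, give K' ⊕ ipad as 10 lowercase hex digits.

e29c730529

Key hex bytes d4 aa 45 33 1f is exactly B = 5 bytes: K' = d4 aa 45 33 1f.
XOR each byte with 0x36: d4⊕36=e2, aa⊕36=9c, 45⊕36=73, 33⊕36=05, 1f⊕36=29.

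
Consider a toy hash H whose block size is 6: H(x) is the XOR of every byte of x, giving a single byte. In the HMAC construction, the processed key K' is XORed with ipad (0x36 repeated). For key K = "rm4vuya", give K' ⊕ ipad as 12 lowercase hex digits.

063636363636

Key "rm4vuya" = 72 6d 34 76 75 79 61 is 7 bytes > B = 6, so hash it first: H(key) = 30, then zero-pad to 6 bytes: K' = 30 00 00 00 00 00.
XOR each byte with 0x36: 30⊕36=06, 00⊕36=36, 00⊕36=36, 00⊕36=36, 00⊕36=36, 00⊕36=36.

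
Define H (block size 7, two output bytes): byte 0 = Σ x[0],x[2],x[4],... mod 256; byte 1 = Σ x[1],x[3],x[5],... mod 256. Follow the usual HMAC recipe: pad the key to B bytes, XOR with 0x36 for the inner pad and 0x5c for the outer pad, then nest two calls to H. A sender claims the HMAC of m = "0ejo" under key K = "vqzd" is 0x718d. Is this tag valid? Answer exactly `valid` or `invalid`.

Key "vqzd" = 76 71 7a 64 is 4 bytes ≤ B = 7; zero-pad to 7 bytes: K' = 76 71 7a 64 00 00 00.
K' ⊕ ipad = 40 47 4c 52 36 36 36; K' ⊕ opad = 2a 2d 26 38 5c 5c 5c.
Inner hash: even-index sum = 460 mod 256 = 204; odd-index sum = 361 mod 256 = 105 → cc 69.
Outer hash (recomputed tag): even-index sum = 369 mod 256 = 113; odd-index sum = 397 mod 256 = 141 → 71 8d.
Recomputed tag = 718d; claimed = 718d → match.

valid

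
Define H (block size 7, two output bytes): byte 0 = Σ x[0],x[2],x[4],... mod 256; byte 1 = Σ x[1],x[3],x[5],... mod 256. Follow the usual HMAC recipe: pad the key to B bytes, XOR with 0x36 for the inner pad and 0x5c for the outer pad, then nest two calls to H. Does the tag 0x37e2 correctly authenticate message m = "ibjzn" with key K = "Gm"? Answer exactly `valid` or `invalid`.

Key "Gm" = 47 6d is 2 bytes ≤ B = 7; zero-pad to 7 bytes: K' = 47 6d 00 00 00 00 00.
K' ⊕ ipad = 71 5b 36 36 36 36 36; K' ⊕ opad = 1b 31 5c 5c 5c 5c 5c.
Inner hash: even-index sum = 495 mod 256 = 239; odd-index sum = 520 mod 256 = 8 → ef 08.
Outer hash (recomputed tag): even-index sum = 311 mod 256 = 55; odd-index sum = 472 mod 256 = 216 → 37 d8.
Recomputed tag = 37d8; claimed = 37e2 → mismatch.

invalid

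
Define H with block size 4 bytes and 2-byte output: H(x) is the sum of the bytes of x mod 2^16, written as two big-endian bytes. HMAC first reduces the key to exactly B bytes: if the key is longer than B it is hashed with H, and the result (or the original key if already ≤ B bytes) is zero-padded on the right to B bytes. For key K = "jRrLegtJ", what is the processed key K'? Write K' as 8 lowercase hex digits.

03040000

|K| = 8 > B = 4, so first hash the key.
H(K): sum = 106+82+114+76+101+103+116+74 = 772 → 03 04.
Zero-pad H(K) = 03 04 to 4 bytes: K' = 03 04 00 00.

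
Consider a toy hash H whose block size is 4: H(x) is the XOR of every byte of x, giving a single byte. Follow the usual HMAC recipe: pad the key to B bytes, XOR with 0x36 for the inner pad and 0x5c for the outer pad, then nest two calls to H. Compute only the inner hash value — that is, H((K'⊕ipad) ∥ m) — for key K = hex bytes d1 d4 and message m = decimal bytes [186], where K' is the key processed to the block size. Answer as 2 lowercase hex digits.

Key hex bytes d1 d4 is 2 bytes ≤ B = 4; zero-pad to 4 bytes: K' = d1 d4 00 00.
K' ⊕ ipad = e7 e2 36 36.
Inner input = e7 e2 36 36 ∥ ba.
Inner hash: XOR e7⊕e2⊕36⊕36⊕ba = bf.

bf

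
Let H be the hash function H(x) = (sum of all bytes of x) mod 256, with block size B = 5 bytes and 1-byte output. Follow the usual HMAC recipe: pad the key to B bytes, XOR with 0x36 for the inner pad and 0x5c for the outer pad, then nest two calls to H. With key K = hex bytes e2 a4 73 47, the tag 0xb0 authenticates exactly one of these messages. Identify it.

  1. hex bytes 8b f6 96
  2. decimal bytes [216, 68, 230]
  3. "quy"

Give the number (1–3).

2

Key hex bytes e2 a4 73 47 is 4 bytes ≤ B = 5; zero-pad to 5 bytes: K' = e2 a4 73 47 00.
K' ⊕ ipad = d4 92 45 71 36; K' ⊕ opad = be f8 2f 1b 5c.
m1: inner = H(d4 92 45 71 36 8b f6 96) = 69; tag = H(be f8 2f 1b 5c 69) = c5
m2: inner = H(d4 92 45 71 36 d8 44 e6) = 54; tag = H(be f8 2f 1b 5c 54) = b0 ← matches
m3: inner = H(d4 92 45 71 36 71 75 79) = b1; tag = H(be f8 2f 1b 5c b1) = 0d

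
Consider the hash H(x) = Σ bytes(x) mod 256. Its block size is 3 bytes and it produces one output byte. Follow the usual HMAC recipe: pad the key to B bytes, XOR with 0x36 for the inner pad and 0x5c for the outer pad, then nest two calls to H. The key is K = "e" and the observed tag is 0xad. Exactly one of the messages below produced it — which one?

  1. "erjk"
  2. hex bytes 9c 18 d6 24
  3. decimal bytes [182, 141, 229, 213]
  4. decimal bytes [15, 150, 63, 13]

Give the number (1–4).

Key "e" = 65 is 1 byte ≤ B = 3; zero-pad to 3 bytes: K' = 65 00 00.
K' ⊕ ipad = 53 36 36; K' ⊕ opad = 39 5c 5c.
m1: inner = H(53 36 36 65 72 6a 6b) = 6b; tag = H(39 5c 5c 6b) = 5c
m2: inner = H(53 36 36 9c 18 d6 24) = 6d; tag = H(39 5c 5c 6d) = 5e
m3: inner = H(53 36 36 b6 8d e5 d5) = bc; tag = H(39 5c 5c bc) = ad ← matches
m4: inner = H(53 36 36 0f 96 3f 0d) = b0; tag = H(39 5c 5c b0) = a1

3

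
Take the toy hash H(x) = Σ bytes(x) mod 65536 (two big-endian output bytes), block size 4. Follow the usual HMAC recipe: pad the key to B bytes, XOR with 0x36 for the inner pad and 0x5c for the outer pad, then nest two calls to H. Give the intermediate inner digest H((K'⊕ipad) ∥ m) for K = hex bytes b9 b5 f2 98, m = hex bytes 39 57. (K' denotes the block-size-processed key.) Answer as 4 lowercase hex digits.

0314

Key hex bytes b9 b5 f2 98 is exactly B = 4 bytes: K' = b9 b5 f2 98.
K' ⊕ ipad = 8f 83 c4 ae.
Inner input = 8f 83 c4 ae ∥ 39 57.
Inner hash: sum = 143+131+196+174+57+87 = 788 → 03 14.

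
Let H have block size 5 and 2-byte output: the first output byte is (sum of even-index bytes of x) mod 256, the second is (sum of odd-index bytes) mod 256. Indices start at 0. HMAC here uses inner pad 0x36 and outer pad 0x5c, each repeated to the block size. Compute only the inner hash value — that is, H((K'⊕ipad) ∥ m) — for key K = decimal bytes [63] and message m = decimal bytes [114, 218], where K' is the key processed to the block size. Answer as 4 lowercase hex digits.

Key decimal bytes [63] = 3f is 1 byte ≤ B = 5; zero-pad to 5 bytes: K' = 3f 00 00 00 00.
K' ⊕ ipad = 09 36 36 36 36.
Inner input = 09 36 36 36 36 ∥ 72 da.
Inner hash: even-index sum = 335 mod 256 = 79; odd-index sum = 222 mod 256 = 222 → 4f de.

4fde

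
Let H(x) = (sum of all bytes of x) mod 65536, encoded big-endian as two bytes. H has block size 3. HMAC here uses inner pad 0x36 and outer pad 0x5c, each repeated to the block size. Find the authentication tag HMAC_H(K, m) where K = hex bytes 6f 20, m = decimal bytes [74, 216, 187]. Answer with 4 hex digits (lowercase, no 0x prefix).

018f

Key hex bytes 6f 20 is 2 bytes ≤ B = 3; zero-pad to 3 bytes: K' = 6f 20 00.
K' ⊕ ipad = 59 16 36.  K' ⊕ opad = 33 7c 5c.
Inner input = (K'⊕ipad) ∥ m = 59 16 36 ∥ 4a d8 bb.
Inner hash: sum = 89+22+54+74+216+187 = 642 → 02 82.
Outer input = (K'⊕opad) ∥ inner = 33 7c 5c ∥ 02 82.
Outer hash (tag): sum = 51+124+92+2+130 = 399 → 01 8f.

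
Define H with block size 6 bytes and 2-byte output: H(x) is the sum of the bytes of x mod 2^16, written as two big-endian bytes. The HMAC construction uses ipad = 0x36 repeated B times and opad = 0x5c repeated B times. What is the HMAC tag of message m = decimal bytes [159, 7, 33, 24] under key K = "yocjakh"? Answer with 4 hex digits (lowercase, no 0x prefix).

Key "yocjakh" = 79 6f 63 6a 61 6b 68 is 7 bytes > B = 6, so hash it first: H(key) = 02 e9, then zero-pad to 6 bytes: K' = 02 e9 00 00 00 00.
K' ⊕ ipad = 34 df 36 36 36 36.  K' ⊕ opad = 5e b5 5c 5c 5c 5c.
Inner input = (K'⊕ipad) ∥ m = 34 df 36 36 36 36 ∥ 9f 07 21 18.
Inner hash: sum = 52+223+54+54+54+54+159+7+33+24 = 714 → 02 ca.
Outer input = (K'⊕opad) ∥ inner = 5e b5 5c 5c 5c 5c ∥ 02 ca.
Outer hash (tag): sum = 94+181+92+92+92+92+2+202 = 847 → 03 4f.

034f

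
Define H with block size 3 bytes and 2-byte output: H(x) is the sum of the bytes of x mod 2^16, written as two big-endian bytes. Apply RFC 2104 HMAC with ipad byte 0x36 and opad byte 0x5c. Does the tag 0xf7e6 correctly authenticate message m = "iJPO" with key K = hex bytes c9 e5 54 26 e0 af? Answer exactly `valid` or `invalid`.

Key hex bytes c9 e5 54 26 e0 af is 6 bytes > B = 3, so hash it first: H(key) = 03 b7, then zero-pad to 3 bytes: K' = 03 b7 00.
K' ⊕ ipad = 35 81 36; K' ⊕ opad = 5f eb 5c.
Inner hash: sum = 53+129+54+105+74+80+79 = 574 → 02 3e.
Outer hash (recomputed tag): sum = 95+235+92+2+62 = 486 → 01 e6.
Recomputed tag = 01e6; claimed = f7e6 → mismatch.

invalid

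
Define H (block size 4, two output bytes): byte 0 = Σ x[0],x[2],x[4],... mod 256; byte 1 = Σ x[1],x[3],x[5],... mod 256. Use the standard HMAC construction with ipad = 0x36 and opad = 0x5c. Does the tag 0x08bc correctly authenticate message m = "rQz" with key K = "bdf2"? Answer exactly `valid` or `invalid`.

Key "bdf2" = 62 64 66 32 is exactly B = 4 bytes: K' = 62 64 66 32.
K' ⊕ ipad = 54 52 50 04; K' ⊕ opad = 3e 38 3a 6e.
Inner hash: even-index sum = 400 mod 256 = 144; odd-index sum = 167 mod 256 = 167 → 90 a7.
Outer hash (recomputed tag): even-index sum = 264 mod 256 = 8; odd-index sum = 333 mod 256 = 77 → 08 4d.
Recomputed tag = 084d; claimed = 08bc → mismatch.

invalid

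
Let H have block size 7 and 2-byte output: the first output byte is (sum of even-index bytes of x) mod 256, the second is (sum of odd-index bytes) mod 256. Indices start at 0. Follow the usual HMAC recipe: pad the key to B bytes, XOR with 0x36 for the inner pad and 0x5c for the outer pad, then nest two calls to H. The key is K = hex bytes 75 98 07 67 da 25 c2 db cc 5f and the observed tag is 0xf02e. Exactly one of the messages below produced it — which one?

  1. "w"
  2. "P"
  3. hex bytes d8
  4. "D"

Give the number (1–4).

Key hex bytes 75 98 07 67 da 25 c2 db cc 5f is 10 bytes > B = 7, so hash it first: H(key) = e4 5e, then zero-pad to 7 bytes: K' = e4 5e 00 00 00 00 00.
K' ⊕ ipad = d2 68 36 36 36 36 36; K' ⊕ opad = b8 02 5c 5c 5c 5c 5c.
m1: inner = H(d2 68 36 36 36 36 36 77) = 74 4b; tag = H(b8 02 5c 5c 5c 5c 5c 74 4b) = 172e
m2: inner = H(d2 68 36 36 36 36 36 50) = 74 24; tag = H(b8 02 5c 5c 5c 5c 5c 74 24) = f02e ← matches
m3: inner = H(d2 68 36 36 36 36 36 d8) = 74 ac; tag = H(b8 02 5c 5c 5c 5c 5c 74 ac) = 782e
m4: inner = H(d2 68 36 36 36 36 36 44) = 74 18; tag = H(b8 02 5c 5c 5c 5c 5c 74 18) = e42e

2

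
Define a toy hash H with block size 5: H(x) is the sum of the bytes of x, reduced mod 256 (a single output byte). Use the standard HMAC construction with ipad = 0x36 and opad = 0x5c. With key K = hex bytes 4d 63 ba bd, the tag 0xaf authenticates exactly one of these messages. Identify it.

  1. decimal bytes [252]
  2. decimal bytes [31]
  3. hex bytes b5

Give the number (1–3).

2

Key hex bytes 4d 63 ba bd is 4 bytes ≤ B = 5; zero-pad to 5 bytes: K' = 4d 63 ba bd 00.
K' ⊕ ipad = 7b 55 8c 8b 36; K' ⊕ opad = 11 3f e6 e1 5c.
m1: inner = H(7b 55 8c 8b 36 fc) = 19; tag = H(11 3f e6 e1 5c 19) = 8c
m2: inner = H(7b 55 8c 8b 36 1f) = 3c; tag = H(11 3f e6 e1 5c 3c) = af ← matches
m3: inner = H(7b 55 8c 8b 36 b5) = d2; tag = H(11 3f e6 e1 5c d2) = 45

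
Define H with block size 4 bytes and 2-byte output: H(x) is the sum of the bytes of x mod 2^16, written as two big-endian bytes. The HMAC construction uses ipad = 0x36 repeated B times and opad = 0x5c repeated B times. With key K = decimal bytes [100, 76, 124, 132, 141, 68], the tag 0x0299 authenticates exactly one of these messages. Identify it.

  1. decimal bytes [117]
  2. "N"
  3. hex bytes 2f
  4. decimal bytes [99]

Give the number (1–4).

Key decimal bytes [100, 76, 124, 132, 141, 68] = 64 4c 7c 84 8d 44 is 6 bytes > B = 4, so hash it first: H(key) = 02 81, then zero-pad to 4 bytes: K' = 02 81 00 00.
K' ⊕ ipad = 34 b7 36 36; K' ⊕ opad = 5e dd 5c 5c.
m1: inner = H(34 b7 36 36 75) = 01 cc; tag = H(5e dd 5c 5c 01 cc) = 02c0
m2: inner = H(34 b7 36 36 4e) = 01 a5; tag = H(5e dd 5c 5c 01 a5) = 0299 ← matches
m3: inner = H(34 b7 36 36 2f) = 01 86; tag = H(5e dd 5c 5c 01 86) = 027a
m4: inner = H(34 b7 36 36 63) = 01 ba; tag = H(5e dd 5c 5c 01 ba) = 02ae

2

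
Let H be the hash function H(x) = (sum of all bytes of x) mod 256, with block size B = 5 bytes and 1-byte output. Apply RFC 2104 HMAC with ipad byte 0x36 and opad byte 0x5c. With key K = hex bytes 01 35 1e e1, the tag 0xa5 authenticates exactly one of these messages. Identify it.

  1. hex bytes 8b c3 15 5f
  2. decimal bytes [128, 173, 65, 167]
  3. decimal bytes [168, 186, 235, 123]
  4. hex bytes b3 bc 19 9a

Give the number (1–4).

2

Key hex bytes 01 35 1e e1 is 4 bytes ≤ B = 5; zero-pad to 5 bytes: K' = 01 35 1e e1 00.
K' ⊕ ipad = 37 03 28 d7 36; K' ⊕ opad = 5d 69 42 bd 5c.
m1: inner = H(37 03 28 d7 36 8b c3 15 5f) = 31; tag = H(5d 69 42 bd 5c 31) = 52
m2: inner = H(37 03 28 d7 36 80 ad 41 a7) = 84; tag = H(5d 69 42 bd 5c 84) = a5 ← matches
m3: inner = H(37 03 28 d7 36 a8 ba eb 7b) = 37; tag = H(5d 69 42 bd 5c 37) = 58
m4: inner = H(37 03 28 d7 36 b3 bc 19 9a) = 91; tag = H(5d 69 42 bd 5c 91) = b2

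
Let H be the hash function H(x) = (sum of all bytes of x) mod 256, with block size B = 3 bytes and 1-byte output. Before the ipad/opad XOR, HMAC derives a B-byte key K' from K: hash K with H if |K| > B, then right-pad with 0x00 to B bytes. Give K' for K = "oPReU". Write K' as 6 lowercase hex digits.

|K| = 5 > B = 3, so first hash the key.
H(K): sum = 111+80+82+101+85 = 459; mod 256 = 203 → cb.
Zero-pad H(K) = cb to 3 bytes: K' = cb 00 00.

cb0000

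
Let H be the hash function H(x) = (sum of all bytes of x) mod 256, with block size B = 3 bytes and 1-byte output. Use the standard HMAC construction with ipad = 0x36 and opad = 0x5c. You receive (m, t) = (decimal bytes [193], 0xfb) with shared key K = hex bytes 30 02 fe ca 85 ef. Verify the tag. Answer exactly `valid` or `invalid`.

invalid

Key hex bytes 30 02 fe ca 85 ef is 6 bytes > B = 3, so hash it first: H(key) = 6e, then zero-pad to 3 bytes: K' = 6e 00 00.
K' ⊕ ipad = 58 36 36; K' ⊕ opad = 32 5c 5c.
Inner hash: sum = 88+54+54+193 = 389; mod 256 = 133 → 85.
Outer hash (recomputed tag): sum = 50+92+92+133 = 367; mod 256 = 111 → 6f.
Recomputed tag = 6f; claimed = fb → mismatch.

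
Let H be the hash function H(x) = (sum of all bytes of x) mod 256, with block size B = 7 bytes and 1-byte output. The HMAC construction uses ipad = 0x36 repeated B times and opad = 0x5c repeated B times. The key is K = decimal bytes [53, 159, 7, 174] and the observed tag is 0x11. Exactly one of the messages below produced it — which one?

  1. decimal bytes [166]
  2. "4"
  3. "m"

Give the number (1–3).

Key decimal bytes [53, 159, 7, 174] = 35 9f 07 ae is 4 bytes ≤ B = 7; zero-pad to 7 bytes: K' = 35 9f 07 ae 00 00 00.
K' ⊕ ipad = 03 a9 31 98 36 36 36; K' ⊕ opad = 69 c3 5b f2 5c 5c 5c.
m1: inner = H(03 a9 31 98 36 36 36 a6) = bd; tag = H(69 c3 5b f2 5c 5c 5c bd) = 4a
m2: inner = H(03 a9 31 98 36 36 36 34) = 4b; tag = H(69 c3 5b f2 5c 5c 5c 4b) = d8
m3: inner = H(03 a9 31 98 36 36 36 6d) = 84; tag = H(69 c3 5b f2 5c 5c 5c 84) = 11 ← matches

3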